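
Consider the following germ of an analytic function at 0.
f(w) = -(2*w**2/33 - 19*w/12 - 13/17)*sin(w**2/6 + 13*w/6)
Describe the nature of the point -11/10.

There is no denominator, hence no pole anywhere.
The factor -sin(w**2/6 + 13*w/6) is entire.
So the germ continues analytically to -11/10.

The point is a regular point.


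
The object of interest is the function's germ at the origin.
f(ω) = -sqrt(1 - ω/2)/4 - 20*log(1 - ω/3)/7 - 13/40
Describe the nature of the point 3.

The term (-20/7)*log(1 - ω/(3)) has argument 1 - 3/(3) = 0 at 3: a logarithmic (infinitely-sheeted) branch point; the remaining terms are analytic or single-valued there.

The point is a logarithmic branch point.


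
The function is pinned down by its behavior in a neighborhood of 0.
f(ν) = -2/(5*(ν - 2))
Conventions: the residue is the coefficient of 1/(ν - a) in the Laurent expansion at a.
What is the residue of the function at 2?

At the order-1 pole 2 set g(ν) = (ν - (2))*f(ν) = -2/5.
Simple pole: residue = g(a) at a = 2, which is -2/5.

The residue is -2/5.


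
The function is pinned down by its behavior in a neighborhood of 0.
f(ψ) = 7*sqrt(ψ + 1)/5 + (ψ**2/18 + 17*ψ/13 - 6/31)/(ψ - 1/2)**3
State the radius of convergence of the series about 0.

The radius of convergence is 1/2.

Denominator factor (ψ - 1/2)^3: pole of order 3 at 1/2, modulus 1/2.
Branch term (7/5)*sqrt(1 - ψ/(-1)): its argument vanishes at ψ = -1, a square-root branch point, modulus 1.
The radius of convergence is the smallest modulus among the singular points: 1/2.


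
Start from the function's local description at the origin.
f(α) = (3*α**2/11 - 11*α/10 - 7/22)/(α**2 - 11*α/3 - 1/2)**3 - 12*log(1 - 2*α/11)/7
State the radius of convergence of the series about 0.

The radius of convergence is -11/6 + (1/6)*sqrt(139).

Denominator factor (α**2 - 11*α/3 - 1/2)^3: discriminant 139/9, real irrational roots 11/6 + (1/6)*sqrt(139) and 11/6 - (1/6)*sqrt(139); poles of order 3, moduli 11/6 + (1/6)*sqrt(139) and -11/6 + (1/6)*sqrt(139).
Branch term (-12/7)*log(1 - α/(11/2)): its argument vanishes at α = 11/2, a logarithmic branch point, modulus 11/2.
The radius of convergence is the smallest modulus among the singular points: -11/6 + (1/6)*sqrt(139).


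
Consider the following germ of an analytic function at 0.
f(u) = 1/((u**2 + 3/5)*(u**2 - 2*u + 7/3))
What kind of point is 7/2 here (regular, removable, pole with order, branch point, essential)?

The point is a regular point.

Denominator factors: u**2 - 2*u + 7/3 = 91/12 at u = 7/2; u**2 + 3/5 = 257/20 at u = 7/2 — none vanishes.
So the germ continues analytically to 7/2.


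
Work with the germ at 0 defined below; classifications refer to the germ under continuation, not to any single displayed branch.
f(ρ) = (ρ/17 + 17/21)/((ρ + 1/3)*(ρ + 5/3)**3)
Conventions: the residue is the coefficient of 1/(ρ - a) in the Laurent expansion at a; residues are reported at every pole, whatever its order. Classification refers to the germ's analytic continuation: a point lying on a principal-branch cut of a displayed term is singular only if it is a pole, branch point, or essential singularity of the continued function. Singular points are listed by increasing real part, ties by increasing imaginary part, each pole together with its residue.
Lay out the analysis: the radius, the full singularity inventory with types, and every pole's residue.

Denominator factor (ρ + 1/3): pole of order 1 at -1/3, modulus 1/3.
Denominator factor (ρ + 5/3)^3: pole of order 3 at -5/3, modulus 5/3.
The radius of convergence is the smallest modulus among the singular points: 1/3.
At the order-3 pole -5/3 set g(ρ) = (ρ - (-5/3))^3*f(ρ) = (ρ/17 + 17/21)/(ρ + 1/3).
Order-3 pole: residue = g''(a)/2; g''(-5/3) = -1269/1904, so the residue is -1269/3808.
At the order-1 pole -1/3 set g(ρ) = (ρ - (-1/3))*f(ρ) = (ρ/17 + 17/21)/(ρ + 5/3)**3.
Simple pole: residue = g(a) at a = -1/3, which is 1269/3808.
List the singular points by increasing real part (a conjugate pair: the negative imaginary part first).

Radius of convergence at 0: 1/3.
At -5/3: a pole of order 3; residue -1269/3808.
At -1/3: a pole of order 1; residue 1269/3808.


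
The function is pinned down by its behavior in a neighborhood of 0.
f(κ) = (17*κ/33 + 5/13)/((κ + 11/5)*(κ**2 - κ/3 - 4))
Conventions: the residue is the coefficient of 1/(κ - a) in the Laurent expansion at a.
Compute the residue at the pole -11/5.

At the order-1 pole -11/5 set g(κ) = (κ - (-11/5))*f(κ) = (17*κ/33 + 5/13)/(κ**2 - κ/3 - 4).
Simple pole: residue = g(a) at a = -11/5, which is -365/767.

The residue is -365/767.


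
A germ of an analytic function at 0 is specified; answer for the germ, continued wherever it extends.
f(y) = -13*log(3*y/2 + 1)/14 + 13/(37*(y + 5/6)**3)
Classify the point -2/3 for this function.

The point is a logarithmic branch point.

The term (-13/14)*log(1 - y/(-2/3)) has argument 1 - -2/3/(-2/3) = 0 at -2/3: a logarithmic (infinitely-sheeted) branch point; the remaining terms are analytic or single-valued there.


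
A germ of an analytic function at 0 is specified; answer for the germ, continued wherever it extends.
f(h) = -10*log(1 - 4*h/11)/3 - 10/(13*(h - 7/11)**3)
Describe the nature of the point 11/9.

The point is a regular point.

Denominator factors: h - 7/11 = 58/99 at h = 11/9 — none vanishes.
Branch term log(1 - h/(11/4)): argument at 11/9 is 5/9, nonzero, so 11/9 is not its branch point (a point on a principal cut is still regular for the continued germ).
So the germ continues analytically to 11/9.


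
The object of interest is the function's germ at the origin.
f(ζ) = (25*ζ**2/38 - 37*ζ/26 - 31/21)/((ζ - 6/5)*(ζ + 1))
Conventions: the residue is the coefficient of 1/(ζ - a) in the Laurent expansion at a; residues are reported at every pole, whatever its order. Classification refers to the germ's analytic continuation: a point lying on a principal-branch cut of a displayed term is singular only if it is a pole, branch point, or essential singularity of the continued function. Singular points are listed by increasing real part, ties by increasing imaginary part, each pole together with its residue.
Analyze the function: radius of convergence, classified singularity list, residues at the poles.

Denominator factor (ζ + 1): pole of order 1 at -1, modulus 1.
Denominator factor (ζ - 6/5): pole of order 1 at 6/5, modulus 6/5.
The radius of convergence is the smallest modulus among the singular points: 1.
At the order-1 pole -1 set g(ζ) = (ζ - (-1))*f(ζ) = (25*ζ**2/38 - 37*ζ/26 - 31/21)/(ζ - 6/5).
Simple pole: residue = g(a) at a = -1, which is -15685/57057.
At the order-1 pole 6/5 set g(ζ) = (ζ - (6/5))*f(ζ) = (25*ζ**2/38 - 37*ζ/26 - 31/21)/(ζ + 1).
Simple pole: residue = g(a) at a = 6/5, which is -58004/57057.
List the singular points by increasing real part (a conjugate pair: the negative imaginary part first).

Radius of convergence at 0: 1.
At -1: a pole of order 1; residue -15685/57057.
At 6/5: a pole of order 1; residue -58004/57057.


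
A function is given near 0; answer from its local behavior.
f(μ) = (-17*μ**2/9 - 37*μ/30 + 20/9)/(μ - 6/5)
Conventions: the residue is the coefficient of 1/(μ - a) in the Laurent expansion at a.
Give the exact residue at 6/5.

At the order-1 pole 6/5 set g(μ) = (μ - (6/5))*f(μ) = -17*μ**2/9 - 37*μ/30 + 20/9.
Simple pole: residue = g(a) at a = 6/5, which is -89/45.

The residue is -89/45.


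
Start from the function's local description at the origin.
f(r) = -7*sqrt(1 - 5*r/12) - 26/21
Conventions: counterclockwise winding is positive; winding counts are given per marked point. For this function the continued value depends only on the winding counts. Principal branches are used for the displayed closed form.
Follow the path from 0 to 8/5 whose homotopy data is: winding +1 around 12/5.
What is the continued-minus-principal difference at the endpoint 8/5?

The rational part is single-valued and drops out of the difference; each branch term changes only by its own monodromy.
(-7)*sqrt(1 - r/(12/5)): winding +1 is odd, the square root flips sign, contributing -2*(-7)*sqrt(1 - (8/5)/(12/5)) = -2*(-7)*sqrt(1/3) = (14/3)*sqrt(3).
Summing the contributions at r = 8/5 gives (14/3)*sqrt(3).

Continued minus principal equals (14/3)*sqrt(3).


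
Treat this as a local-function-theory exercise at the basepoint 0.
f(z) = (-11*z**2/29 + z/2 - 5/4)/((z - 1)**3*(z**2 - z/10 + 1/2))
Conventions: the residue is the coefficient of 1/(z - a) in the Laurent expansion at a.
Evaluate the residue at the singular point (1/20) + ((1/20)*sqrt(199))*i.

The residue is (147975/318304) + ((85075/63342496)*sqrt(199))*i.


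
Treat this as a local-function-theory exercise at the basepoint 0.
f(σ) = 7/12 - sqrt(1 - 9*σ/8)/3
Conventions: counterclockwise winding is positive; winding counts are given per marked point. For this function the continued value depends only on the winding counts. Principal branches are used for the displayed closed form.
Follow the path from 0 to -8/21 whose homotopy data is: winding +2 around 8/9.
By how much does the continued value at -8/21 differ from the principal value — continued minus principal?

The rational part is single-valued and drops out of the difference; each branch term changes only by its own monodromy.
(-1/3)*sqrt(1 - σ/(8/9)): winding +2 is even, the square root returns to the same sheet, contribution 0.
Summing the contributions at σ = -8/21 gives 0.

Continued minus principal equals 0.


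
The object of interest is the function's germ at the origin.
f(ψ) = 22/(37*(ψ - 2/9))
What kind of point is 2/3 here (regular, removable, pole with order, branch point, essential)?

Denominator factors: ψ - 2/9 = 4/9 at ψ = 2/3 — none vanishes.
So the germ continues analytically to 2/3.

The point is a regular point.


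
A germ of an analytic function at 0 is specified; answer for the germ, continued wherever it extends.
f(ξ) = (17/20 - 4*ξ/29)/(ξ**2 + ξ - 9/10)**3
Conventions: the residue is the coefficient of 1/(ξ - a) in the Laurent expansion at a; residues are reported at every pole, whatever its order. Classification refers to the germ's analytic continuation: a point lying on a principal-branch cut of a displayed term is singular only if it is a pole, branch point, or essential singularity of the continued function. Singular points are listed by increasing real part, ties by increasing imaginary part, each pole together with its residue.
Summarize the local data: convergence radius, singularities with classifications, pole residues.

Denominator factor (ξ**2 + ξ - 9/10)^3: discriminant 23/5, real irrational roots -1/2 + (1/10)*sqrt(115) and -1/2 - (1/10)*sqrt(115); poles of order 3, moduli -1/2 + (1/10)*sqrt(115) and 1/2 + (1/10)*sqrt(115).
The radius of convergence is the smallest modulus among the singular points: -1/2 + (1/10)*sqrt(115).
The factor ξ**2 + ξ - 9/10 splits as (ξ - a)(ξ - a') with a = -1/2 - (1/10)*sqrt(115), a' = -1/2 + (1/10)*sqrt(115). At the order-3 pole a set g(ξ) = (ξ - a)^3*f(ξ) = [17/20 - 4*ξ/29] / (ξ - a')^3.
Order-3 pole: residue = g''(a)/2; g''(-1/2 - (1/10)*sqrt(115)) = -(7995/352843)*sqrt(115), so the residue is -(7995/705686)*sqrt(115).
The factor ξ**2 + ξ - 9/10 splits as (ξ - a)(ξ - a') with a = -1/2 + (1/10)*sqrt(115), a' = -1/2 - (1/10)*sqrt(115). At the order-3 pole a set g(ξ) = (ξ - a)^3*f(ξ) = [17/20 - 4*ξ/29] / (ξ - a')^3.
Order-3 pole: residue = g''(a)/2; g''(-1/2 + (1/10)*sqrt(115)) = (7995/352843)*sqrt(115), so the residue is (7995/705686)*sqrt(115).
List the singular points by increasing real part (a conjugate pair: the negative imaginary part first).

Radius of convergence at 0: -1/2 + (1/10)*sqrt(115).
At -1/2 - (1/10)*sqrt(115): a pole of order 3; residue -(7995/705686)*sqrt(115).
At -1/2 + (1/10)*sqrt(115): a pole of order 3; residue (7995/705686)*sqrt(115).


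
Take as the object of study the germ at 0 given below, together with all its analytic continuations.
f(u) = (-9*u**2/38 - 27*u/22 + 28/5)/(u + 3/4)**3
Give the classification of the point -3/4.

The point is a pole of order 3.

The denominator factor u + 3/4 vanishes at -3/4 and appears to the power 3; the numerator there equals 213589/33440, nonzero, and no other factor vanishes.
Hence a pole whose order is the multiplicity, 3.


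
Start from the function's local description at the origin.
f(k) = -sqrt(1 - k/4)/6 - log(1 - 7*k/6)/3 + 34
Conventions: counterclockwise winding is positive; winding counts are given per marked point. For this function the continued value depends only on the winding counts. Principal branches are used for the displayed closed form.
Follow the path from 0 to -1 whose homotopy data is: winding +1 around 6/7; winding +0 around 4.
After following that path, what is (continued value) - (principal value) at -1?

Continued minus principal equals -(2/3)*pi*i.

The rational part is single-valued and drops out of the difference; each branch term changes only by its own monodromy.
(-1/6)*sqrt(1 - k/(4)): winding +0 is even, the square root returns to the same sheet, contribution 0.
(-1/3)*log(1 - k/(6/7)): each positive loop around 6/7 adds 2*pi*i to the log, so winding +1 contributes (-1/3)*(1)*2*pi*i = -(2/3)*pi*i.
Summing the contributions at k = -1 gives -(2/3)*pi*i.


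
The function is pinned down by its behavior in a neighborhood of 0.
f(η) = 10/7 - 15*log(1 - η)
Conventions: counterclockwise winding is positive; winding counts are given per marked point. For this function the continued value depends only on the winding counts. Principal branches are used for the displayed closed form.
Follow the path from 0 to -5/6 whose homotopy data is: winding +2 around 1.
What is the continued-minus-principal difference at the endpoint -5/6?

The rational part is single-valued and drops out of the difference; each branch term changes only by its own monodromy.
(-15)*log(1 - η/(1)): each positive loop around 1 adds 2*pi*i to the log, so winding +2 contributes (-15)*(2)*2*pi*i = -(60)*pi*i.
Summing the contributions at η = -5/6 gives -(60)*pi*i.

Continued minus principal equals -(60)*pi*i.


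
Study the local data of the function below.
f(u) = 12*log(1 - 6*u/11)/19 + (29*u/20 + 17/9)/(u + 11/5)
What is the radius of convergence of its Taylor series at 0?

Denominator factor (u + 11/5): pole of order 1 at -11/5, modulus 11/5.
Branch term (12/19)*log(1 - u/(11/6)): its argument vanishes at u = 11/6, a logarithmic branch point, modulus 11/6.
The radius of convergence is the smallest modulus among the singular points: 11/6.

The radius of convergence is 11/6.


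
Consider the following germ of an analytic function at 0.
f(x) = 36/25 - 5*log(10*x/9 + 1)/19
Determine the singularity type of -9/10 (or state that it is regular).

The term (-5/19)*log(1 - x/(-9/10)) has argument 1 - -9/10/(-9/10) = 0 at -9/10: a logarithmic (infinitely-sheeted) branch point; the remaining terms are analytic or single-valued there.

The point is a logarithmic branch point.


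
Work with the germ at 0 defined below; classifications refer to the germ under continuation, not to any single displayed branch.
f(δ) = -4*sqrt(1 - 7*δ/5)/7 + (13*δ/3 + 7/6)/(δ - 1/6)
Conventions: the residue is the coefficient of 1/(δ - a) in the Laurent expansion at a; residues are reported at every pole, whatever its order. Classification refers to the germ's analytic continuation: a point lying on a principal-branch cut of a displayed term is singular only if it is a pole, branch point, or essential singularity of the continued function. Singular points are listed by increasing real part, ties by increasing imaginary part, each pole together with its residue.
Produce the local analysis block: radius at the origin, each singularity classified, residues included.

Radius of convergence at 0: 1/6.
At 1/6: a pole of order 1; residue 17/9.
At 5/7: an algebraic (square-root) branch point.

Denominator factor (δ - 1/6): pole of order 1 at 1/6, modulus 1/6.
Branch term (-4/7)*sqrt(1 - δ/(5/7)): its argument vanishes at δ = 5/7, a square-root branch point, modulus 5/7.
The radius of convergence is the smallest modulus among the singular points: 1/6.
The branch term is analytic at 1/6 and contributes nothing to the residue; only the rational part matters.
At the order-1 pole 1/6 set g(δ) = (δ - (1/6))*(rational part) = 13*δ/3 + 7/6.
Simple pole: residue = g(a) at a = 1/6, which is 17/9.
List the singular points by increasing real part (a conjugate pair: the negative imaginary part first).


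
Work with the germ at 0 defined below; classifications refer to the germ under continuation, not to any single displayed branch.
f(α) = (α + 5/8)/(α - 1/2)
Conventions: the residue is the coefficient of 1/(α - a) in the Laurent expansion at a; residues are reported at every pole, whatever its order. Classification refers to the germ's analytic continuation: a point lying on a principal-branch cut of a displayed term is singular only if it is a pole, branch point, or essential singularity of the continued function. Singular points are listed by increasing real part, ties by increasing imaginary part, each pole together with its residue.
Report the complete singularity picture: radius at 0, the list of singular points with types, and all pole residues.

Denominator factor (α - 1/2): pole of order 1 at 1/2, modulus 1/2.
The radius of convergence is the smallest modulus among the singular points: 1/2.
At the order-1 pole 1/2 set g(α) = (α - (1/2))*f(α) = α + 5/8.
Simple pole: residue = g(a) at a = 1/2, which is 9/8.

Radius of convergence at 0: 1/2.
At 1/2: a pole of order 1; residue 9/8.


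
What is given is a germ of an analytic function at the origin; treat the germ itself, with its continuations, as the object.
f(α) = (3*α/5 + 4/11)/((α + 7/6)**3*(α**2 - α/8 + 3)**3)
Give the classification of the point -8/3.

Denominator factors: α + 7/6 = -3/2 at α = -8/3; α**2 - α/8 + 3 = 94/9 at α = -8/3 — none vanishes.
So the germ continues analytically to -8/3.

The point is a regular point.


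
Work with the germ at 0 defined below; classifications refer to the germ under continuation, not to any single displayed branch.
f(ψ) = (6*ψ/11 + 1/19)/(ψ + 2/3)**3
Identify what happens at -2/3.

The denominator factor ψ + 2/3 vanishes at -2/3 and appears to the power 3; the numerator there equals -65/209, nonzero, and no other factor vanishes.
Hence a pole whose order is the multiplicity, 3.

The point is a pole of order 3.


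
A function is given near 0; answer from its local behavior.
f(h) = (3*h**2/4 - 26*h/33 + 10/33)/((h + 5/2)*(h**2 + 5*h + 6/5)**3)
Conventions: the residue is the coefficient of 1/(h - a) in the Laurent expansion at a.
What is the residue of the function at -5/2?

At the order-1 pole -5/2 set g(h) = (h - (-5/2))*f(h) = (3*h**2/4 - 26*h/33 + 10/33)/(h**2 + 5*h + 6/5)**3.
Simple pole: residue = g(a) at a = -5/2, which is -612500/11333311.

The residue is -612500/11333311.


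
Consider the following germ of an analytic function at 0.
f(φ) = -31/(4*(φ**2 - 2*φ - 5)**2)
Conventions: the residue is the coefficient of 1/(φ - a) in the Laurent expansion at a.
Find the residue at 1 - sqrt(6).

The residue is -(31/576)*sqrt(6).

The factor φ**2 - 2*φ - 5 splits as (φ - a)(φ - a') with a = 1 - sqrt(6), a' = 1 + sqrt(6). At the order-2 pole a set g(φ) = (φ - a)^2*f(φ) = [-31/4] / (φ - a')^2.
Order-2 pole: residue = g'(a); g'(1 - sqrt(6)) = -(31/576)*sqrt(6), so the residue is -(31/576)*sqrt(6).


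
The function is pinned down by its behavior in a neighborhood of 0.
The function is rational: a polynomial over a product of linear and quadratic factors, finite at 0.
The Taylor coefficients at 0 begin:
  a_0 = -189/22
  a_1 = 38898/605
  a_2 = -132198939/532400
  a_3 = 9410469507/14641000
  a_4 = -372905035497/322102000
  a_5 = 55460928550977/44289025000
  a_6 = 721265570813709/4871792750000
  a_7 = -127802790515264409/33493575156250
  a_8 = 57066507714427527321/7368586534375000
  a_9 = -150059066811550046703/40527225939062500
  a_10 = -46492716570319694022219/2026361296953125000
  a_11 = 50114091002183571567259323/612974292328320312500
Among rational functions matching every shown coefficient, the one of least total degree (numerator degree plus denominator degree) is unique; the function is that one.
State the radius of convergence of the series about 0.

The radius of convergence is (1/3)*sqrt(3).

No rational of total degree below 10 reproduces all 12 coefficients; solving the [2/8] Pade equations on them gives f(γ) = (15*γ**2/16 + γ - 21/22)/((γ**2 - 9*γ/11 - 1)**2*(γ**2 + 4*γ/5 + 1/3)**2), whose expansion matches every shown term.
Denominator factor (γ**2 - 9*γ/11 - 1)^2: discriminant 565/121, real irrational roots 9/22 + (1/22)*sqrt(565) and 9/22 - (1/22)*sqrt(565); poles of order 2, moduli 9/22 + (1/22)*sqrt(565) and -9/22 + (1/22)*sqrt(565).
Denominator factor (γ**2 + 4*γ/5 + 1/3)^2: discriminant -52/75, complex-conjugate roots (-2/5) + ((1/15)*sqrt(39))*i and (-2/5) - ((1/15)*sqrt(39))*i; poles of order 2, moduli (1/3)*sqrt(3) and (1/3)*sqrt(3).
The radius of convergence is the smallest modulus among the singular points: (1/3)*sqrt(3).


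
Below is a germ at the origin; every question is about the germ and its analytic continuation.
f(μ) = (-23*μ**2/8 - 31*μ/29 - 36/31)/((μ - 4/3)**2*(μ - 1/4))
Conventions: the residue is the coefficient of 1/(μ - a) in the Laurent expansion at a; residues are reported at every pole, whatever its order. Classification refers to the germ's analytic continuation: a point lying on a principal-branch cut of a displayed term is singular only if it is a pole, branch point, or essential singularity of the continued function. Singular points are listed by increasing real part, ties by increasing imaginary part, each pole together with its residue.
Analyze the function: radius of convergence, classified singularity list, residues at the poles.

Radius of convergence at 0: 1/4.
At 1/4: a pole of order 1; residue -1665549/1215448.
At 4/3: a pole of order 2; residue -228608/151931.

Denominator factor (μ - 1/4): pole of order 1 at 1/4, modulus 1/4.
Denominator factor (μ - 4/3)^2: pole of order 2 at 4/3, modulus 4/3.
The radius of convergence is the smallest modulus among the singular points: 1/4.
At the order-1 pole 1/4 set g(μ) = (μ - (1/4))*f(μ) = (-23*μ**2/8 - 31*μ/29 - 36/31)/(μ - 4/3)**2.
Simple pole: residue = g(a) at a = 1/4, which is -1665549/1215448.
At the order-2 pole 4/3 set g(μ) = (μ - (4/3))^2*f(μ) = (-23*μ**2/8 - 31*μ/29 - 36/31)/(μ - 1/4).
Order-2 pole: residue = g'(a); g'(4/3) = -228608/151931, so the residue is -228608/151931.
List the singular points by increasing real part (a conjugate pair: the negative imaginary part first).


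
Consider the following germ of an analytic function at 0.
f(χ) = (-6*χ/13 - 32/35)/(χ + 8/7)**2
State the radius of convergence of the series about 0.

Denominator factor (χ + 8/7)^2: pole of order 2 at -8/7, modulus 8/7.
The radius of convergence is the smallest modulus among the singular points: 8/7.

The radius of convergence is 8/7.


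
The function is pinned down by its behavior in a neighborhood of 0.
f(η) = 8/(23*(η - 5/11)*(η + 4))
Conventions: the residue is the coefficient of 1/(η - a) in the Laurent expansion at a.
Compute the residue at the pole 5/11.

The residue is 88/1127.

At the order-1 pole 5/11 set g(η) = (η - (5/11))*f(η) = 8/(23*(η + 4)).
Simple pole: residue = g(a) at a = 5/11, which is 88/1127.


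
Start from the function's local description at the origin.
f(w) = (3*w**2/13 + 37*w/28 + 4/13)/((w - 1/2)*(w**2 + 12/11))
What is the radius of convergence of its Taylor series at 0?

Denominator factor (w**2 + 12/11): discriminant -48/11, complex-conjugate roots ((2/11)*sqrt(33))*i and -((2/11)*sqrt(33))*i; poles of order 1, moduli (2/11)*sqrt(33) and (2/11)*sqrt(33).
Denominator factor (w - 1/2): pole of order 1 at 1/2, modulus 1/2.
The radius of convergence is the smallest modulus among the singular points: 1/2.

The radius of convergence is 1/2.


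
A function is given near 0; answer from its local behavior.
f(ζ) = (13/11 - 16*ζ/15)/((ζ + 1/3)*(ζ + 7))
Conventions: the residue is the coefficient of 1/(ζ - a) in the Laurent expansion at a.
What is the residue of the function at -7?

At the order-1 pole -7 set g(ζ) = (ζ - (-7))*f(ζ) = (13/11 - 16*ζ/15)/(ζ + 1/3).
Simple pole: residue = g(a) at a = -7, which is -1427/1100.

The residue is -1427/1100.


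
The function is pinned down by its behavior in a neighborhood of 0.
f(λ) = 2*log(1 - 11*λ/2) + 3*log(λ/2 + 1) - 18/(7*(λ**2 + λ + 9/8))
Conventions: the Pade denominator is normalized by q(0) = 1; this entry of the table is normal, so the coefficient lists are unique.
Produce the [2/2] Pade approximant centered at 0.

Taylor coefficients needed (expand at 0): a_0 = -16/7, a_1 = -941/126, a_2 = -137891/4536, a_3 = -4604879/40824, a_4 = -1340319139/2939328.
Write the denominator as Q(λ) = 1 + q1*λ + q2*λ^2. Requiring Q*f - P = O(λ^5) with deg P <= 2 kills the coefficients of λ^3..λ^4 in Q*f:
  λ^3: a_3 + q1*a_2 + q2*a_1 = 0, i.e. -4604879/40824 + (-137891/4536)*q1 + (-941/126)*q2 = 0.
  λ^4: a_4 + q1*a_3 + q2*a_2 = 0, i.e. -1340319139/2939328 + (-4604879/40824)*q1 + (-137891/4536)*q2 = 0.
Solving this linear system: q1 = -966936731/3362326650, q2 = -187390883441/13449306600.
The numerator is Q*f truncated at degree 2: P0 = a_0 = -16/7; P1 = a_1 + q1*a_0 = -2544507583/373591850; P2 = a_2 + q1*a_1 + q2*a_0 = 48358496017/13449306600.

The Pade approximant has numerator coefficients [-16/7, -2544507583/373591850, 48358496017/13449306600]; denominator coefficients [1, -966936731/3362326650, -187390883441/13449306600].


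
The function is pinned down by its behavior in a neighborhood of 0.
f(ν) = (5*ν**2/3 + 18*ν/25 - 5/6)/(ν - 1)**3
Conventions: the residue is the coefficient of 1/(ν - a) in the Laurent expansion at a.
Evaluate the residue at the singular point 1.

At the order-3 pole 1 set g(ν) = (ν - (1))^3*f(ν) = 5*ν**2/3 + 18*ν/25 - 5/6.
Order-3 pole: residue = g''(a)/2; g''(1) = 10/3, so the residue is 5/3.

The residue is 5/3.


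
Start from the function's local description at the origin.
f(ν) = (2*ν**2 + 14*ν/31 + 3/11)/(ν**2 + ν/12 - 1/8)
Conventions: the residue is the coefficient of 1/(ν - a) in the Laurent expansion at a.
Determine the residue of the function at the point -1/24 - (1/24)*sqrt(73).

The residue is 53/372 - (25085/298716)*sqrt(73).

The factor ν**2 + ν/12 - 1/8 splits as (ν - a)(ν - a') with a = -1/24 - (1/24)*sqrt(73), a' = -1/24 + (1/24)*sqrt(73). At the order-1 pole a set g(ν) = (ν - a)*f(ν) = [2*ν**2 + 14*ν/31 + 3/11] / (ν - a').
Simple pole: residue = g(a) at a = -1/24 - (1/24)*sqrt(73), which is 53/372 - (25085/298716)*sqrt(73).


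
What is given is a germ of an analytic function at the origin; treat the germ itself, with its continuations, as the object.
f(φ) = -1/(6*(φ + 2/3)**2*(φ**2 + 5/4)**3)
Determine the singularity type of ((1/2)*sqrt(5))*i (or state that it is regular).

The point is a pole of order 3.

The denominator factor φ**2 + 5/4 vanishes at ((1/2)*sqrt(5))*i and appears to the power 3; the numerator there equals -1/6, nonzero, and no other factor vanishes.
Hence a pole whose order is the multiplicity, 3.


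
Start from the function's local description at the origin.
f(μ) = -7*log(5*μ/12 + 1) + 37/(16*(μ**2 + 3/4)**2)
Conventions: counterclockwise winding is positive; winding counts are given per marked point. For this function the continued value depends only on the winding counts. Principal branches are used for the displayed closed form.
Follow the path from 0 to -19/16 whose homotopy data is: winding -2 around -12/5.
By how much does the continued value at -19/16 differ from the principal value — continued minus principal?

Continued minus principal equals (28)*pi*i.

The rational part is single-valued and drops out of the difference; each branch term changes only by its own monodromy.
(-7)*log(1 - μ/(-12/5)): each positive loop around -12/5 adds 2*pi*i to the log, so winding -2 contributes (-7)*(-2)*2*pi*i = (28)*pi*i.
Summing the contributions at μ = -19/16 gives (28)*pi*i.


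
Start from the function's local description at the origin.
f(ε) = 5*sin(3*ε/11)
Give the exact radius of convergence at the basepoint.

The radius of convergence is infinite.

The factor sin(3*ε/11) is entire and contributes no finite singular point.
The polynomial part has no poles.
No finite singular points: the Taylor series at 0 converges everywhere.


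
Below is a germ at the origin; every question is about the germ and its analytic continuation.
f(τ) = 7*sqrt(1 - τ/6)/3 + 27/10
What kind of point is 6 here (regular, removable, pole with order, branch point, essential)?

The term (7/3)*sqrt(1 - τ/(6)) has argument 1 - 6/(6) = 0 at 6: a square-root (algebraic, two-sheeted) branch point; the remaining terms are analytic or single-valued there.

The point is an algebraic (square-root) branch point.


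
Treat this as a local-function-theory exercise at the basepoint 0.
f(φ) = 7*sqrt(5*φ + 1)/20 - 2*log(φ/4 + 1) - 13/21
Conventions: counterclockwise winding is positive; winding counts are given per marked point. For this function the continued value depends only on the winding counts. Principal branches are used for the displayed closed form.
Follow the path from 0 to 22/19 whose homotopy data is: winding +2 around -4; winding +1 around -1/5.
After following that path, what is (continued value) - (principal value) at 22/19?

The rational part is single-valued and drops out of the difference; each branch term changes only by its own monodromy.
(7/20)*sqrt(1 - φ/(-1/5)): winding +1 is odd, the square root flips sign, contributing -2*(7/20)*sqrt(1 - (22/19)/(-1/5)) = -2*(7/20)*sqrt(129/19) = -(7/190)*sqrt(2451).
(-2)*log(1 - φ/(-4)): each positive loop around -4 adds 2*pi*i to the log, so winding +2 contributes (-2)*(2)*2*pi*i = -(8)*pi*i.
Summing the contributions at φ = 22/19 gives (-(7/190)*sqrt(2451)) - ((8)*pi)*i.

Continued minus principal equals (-(7/190)*sqrt(2451)) - ((8)*pi)*i.


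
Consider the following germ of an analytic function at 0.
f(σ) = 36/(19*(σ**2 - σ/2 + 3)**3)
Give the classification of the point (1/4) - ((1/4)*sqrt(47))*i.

The point is a pole of order 3.

The denominator factor σ**2 - σ/2 + 3 vanishes at (1/4) - ((1/4)*sqrt(47))*i and appears to the power 3; the numerator there equals 36/19, nonzero, and no other factor vanishes.
Hence a pole whose order is the multiplicity, 3.


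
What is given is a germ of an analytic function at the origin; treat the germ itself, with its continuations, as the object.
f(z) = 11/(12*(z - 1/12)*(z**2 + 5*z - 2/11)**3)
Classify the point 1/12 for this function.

The denominator factor z - 1/12 vanishes at 1/12 and appears to the power 1; the numerator there equals 11/12, nonzero, and no other factor vanishes.
Hence a pole whose order is the multiplicity, 1.

The point is a pole of order 1.


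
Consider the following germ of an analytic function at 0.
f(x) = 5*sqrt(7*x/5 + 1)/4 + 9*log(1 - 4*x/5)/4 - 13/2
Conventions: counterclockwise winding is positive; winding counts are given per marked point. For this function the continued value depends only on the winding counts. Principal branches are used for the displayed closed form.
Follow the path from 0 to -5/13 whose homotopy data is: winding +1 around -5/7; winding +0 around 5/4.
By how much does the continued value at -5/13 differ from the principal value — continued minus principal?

The rational part is single-valued and drops out of the difference; each branch term changes only by its own monodromy.
(5/4)*sqrt(1 - x/(-5/7)): winding +1 is odd, the square root flips sign, contributing -2*(5/4)*sqrt(1 - (-5/13)/(-5/7)) = -2*(5/4)*sqrt(6/13) = -(5/26)*sqrt(78).
(9/4)*log(1 - x/(5/4)): winding 0 around 5/4, so this term returns to its principal value, contribution 0.
Summing the contributions at x = -5/13 gives -(5/26)*sqrt(78).

Continued minus principal equals -(5/26)*sqrt(78).


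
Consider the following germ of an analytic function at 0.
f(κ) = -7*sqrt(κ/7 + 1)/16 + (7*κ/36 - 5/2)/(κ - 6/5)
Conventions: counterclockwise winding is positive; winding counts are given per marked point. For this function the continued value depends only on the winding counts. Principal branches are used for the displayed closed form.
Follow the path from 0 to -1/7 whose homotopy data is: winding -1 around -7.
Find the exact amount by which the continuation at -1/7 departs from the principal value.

Continued minus principal equals (1/2)*sqrt(3).

The rational part is single-valued and drops out of the difference; each branch term changes only by its own monodromy.
(-7/16)*sqrt(1 - κ/(-7)): winding -1 is odd, the square root flips sign, contributing -2*(-7/16)*sqrt(1 - (-1/7)/(-7)) = -2*(-7/16)*sqrt(48/49) = (1/2)*sqrt(3).
Summing the contributions at κ = -1/7 gives (1/2)*sqrt(3).


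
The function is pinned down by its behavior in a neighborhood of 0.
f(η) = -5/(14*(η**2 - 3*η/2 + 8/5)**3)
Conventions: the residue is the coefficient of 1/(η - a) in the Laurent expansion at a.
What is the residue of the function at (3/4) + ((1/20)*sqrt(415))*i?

The factor η**2 - 3*η/2 + 8/5 splits as (η - a)(η - a') with a = (3/4) + ((1/20)*sqrt(415))*i, a' = (3/4) - ((1/20)*sqrt(415))*i. At the order-3 pole a set g(η) = (η - a)^3*f(η) = [-5/14] / (η - a')^3.
Order-3 pole: residue = g''(a)/2; g''((3/4) + ((1/20)*sqrt(415))*i) = ((24000/4002509)*sqrt(415))*i, so the residue is ((12000/4002509)*sqrt(415))*i.

The residue is ((12000/4002509)*sqrt(415))*i.


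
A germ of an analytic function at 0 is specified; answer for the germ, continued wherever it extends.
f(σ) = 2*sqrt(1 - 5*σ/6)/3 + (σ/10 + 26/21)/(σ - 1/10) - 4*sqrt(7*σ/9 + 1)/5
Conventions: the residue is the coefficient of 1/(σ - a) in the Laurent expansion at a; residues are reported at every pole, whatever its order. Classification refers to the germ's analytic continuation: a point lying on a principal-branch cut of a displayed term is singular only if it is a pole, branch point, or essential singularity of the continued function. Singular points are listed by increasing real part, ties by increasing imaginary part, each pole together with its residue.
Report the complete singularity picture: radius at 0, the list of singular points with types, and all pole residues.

Denominator factor (σ - 1/10): pole of order 1 at 1/10, modulus 1/10.
Branch term (-4/5)*sqrt(1 - σ/(-9/7)): its argument vanishes at σ = -9/7, a square-root branch point, modulus 9/7.
Branch term (2/3)*sqrt(1 - σ/(6/5)): its argument vanishes at σ = 6/5, a square-root branch point, modulus 6/5.
The radius of convergence is the smallest modulus among the singular points: 1/10.
The branch terms are analytic at 1/10 and contribute nothing to the residue; only the rational part matters.
At the order-1 pole 1/10 set g(σ) = (σ - (1/10))*(rational part) = σ/10 + 26/21.
Simple pole: residue = g(a) at a = 1/10, which is 2621/2100.
List the singular points by increasing real part (a conjugate pair: the negative imaginary part first).

Radius of convergence at 0: 1/10.
At -9/7: an algebraic (square-root) branch point.
At 1/10: a pole of order 1; residue 2621/2100.
At 6/5: an algebraic (square-root) branch point.


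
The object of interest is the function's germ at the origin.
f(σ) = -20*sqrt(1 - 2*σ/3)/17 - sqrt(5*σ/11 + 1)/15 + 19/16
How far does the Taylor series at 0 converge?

Branch term (-1/15)*sqrt(1 - σ/(-11/5)): its argument vanishes at σ = -11/5, a square-root branch point, modulus 11/5.
Branch term (-20/17)*sqrt(1 - σ/(3/2)): its argument vanishes at σ = 3/2, a square-root branch point, modulus 3/2.
The radius of convergence is the smallest modulus among the singular points: 3/2.

The radius of convergence is 3/2.


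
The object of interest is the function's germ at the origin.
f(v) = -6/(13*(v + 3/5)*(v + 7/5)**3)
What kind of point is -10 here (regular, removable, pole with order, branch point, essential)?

Denominator factors: v + 7/5 = -43/5 at v = -10; v + 3/5 = -47/5 at v = -10 — none vanishes.
So the germ continues analytically to -10.

The point is a regular point.


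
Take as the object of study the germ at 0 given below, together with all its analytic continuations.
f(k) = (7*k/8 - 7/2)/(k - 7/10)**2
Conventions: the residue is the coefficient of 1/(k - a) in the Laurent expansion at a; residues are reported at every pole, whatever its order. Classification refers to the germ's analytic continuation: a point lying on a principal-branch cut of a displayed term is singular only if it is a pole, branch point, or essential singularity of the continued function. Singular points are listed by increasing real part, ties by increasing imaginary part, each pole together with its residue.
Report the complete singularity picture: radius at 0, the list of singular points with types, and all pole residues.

Radius of convergence at 0: 7/10.
At 7/10: a pole of order 2; residue 7/8.

Denominator factor (k - 7/10)^2: pole of order 2 at 7/10, modulus 7/10.
The radius of convergence is the smallest modulus among the singular points: 7/10.
At the order-2 pole 7/10 set g(k) = (k - (7/10))^2*f(k) = 7*k/8 - 7/2.
Order-2 pole: residue = g'(a); g'(7/10) = 7/8, so the residue is 7/8.


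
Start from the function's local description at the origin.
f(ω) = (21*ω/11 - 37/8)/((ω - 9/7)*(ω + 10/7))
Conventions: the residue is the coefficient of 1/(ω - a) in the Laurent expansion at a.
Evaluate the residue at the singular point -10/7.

At the order-1 pole -10/7 set g(ω) = (ω - (-10/7))*f(ω) = (21*ω/11 - 37/8)/(ω - 9/7).
Simple pole: residue = g(a) at a = -10/7, which is 4529/1672.

The residue is 4529/1672.


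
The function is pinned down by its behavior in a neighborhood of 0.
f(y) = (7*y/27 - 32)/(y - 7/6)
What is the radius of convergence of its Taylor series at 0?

Denominator factor (y - 7/6): pole of order 1 at 7/6, modulus 7/6.
The radius of convergence is the smallest modulus among the singular points: 7/6.

The radius of convergence is 7/6.


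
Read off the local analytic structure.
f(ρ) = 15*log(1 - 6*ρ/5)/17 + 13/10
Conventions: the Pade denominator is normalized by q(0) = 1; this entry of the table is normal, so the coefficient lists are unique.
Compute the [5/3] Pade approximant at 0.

The Pade approximant has numerator coefficients [13/10, -2709/680, 22329/5950, -33129/29750, 486/14875, 729/371875]; denominator coefficients [1, -9/4, 54/35, -54/175].

Taylor coefficients needed (expand at 0): a_0 = 13/10, a_1 = -18/17, a_2 = -54/85, a_3 = -216/425, a_4 = -972/2125, a_5 = -23328/53125, a_6 = -23328/53125, a_7 = -839808/1859375, a_8 = -629856/1328125.
Write the denominator as Q(ρ) = 1 + q1*ρ + q2*ρ^2 + q3*ρ^3. Requiring Q*f - P = O(ρ^9) with deg P <= 5 kills the coefficients of ρ^6..ρ^8 in Q*f:
  ρ^6: a_6 + q1*a_5 + q2*a_4 + q3*a_3 = 0, i.e. -23328/53125 + (-23328/53125)*q1 + (-972/2125)*q2 + (-216/425)*q3 = 0.
  ρ^7: a_7 + q1*a_6 + q2*a_5 + q3*a_4 = 0, i.e. -839808/1859375 + (-23328/53125)*q1 + (-23328/53125)*q2 + (-972/2125)*q3 = 0.
  ρ^8: a_8 + q1*a_7 + q2*a_6 + q3*a_5 = 0, i.e. -629856/1328125 + (-839808/1859375)*q1 + (-23328/53125)*q2 + (-23328/53125)*q3 = 0.
Solving this linear system: q1 = -9/4, q2 = 54/35, q3 = -54/175.
The numerator is Q*f truncated at degree 5: P0 = a_0 = 13/10; P1 = a_1 + q1*a_0 = -2709/680; P2 = a_2 + q1*a_1 + q2*a_0 = 22329/5950; P3 = a_3 + q1*a_2 + q2*a_1 + q3*a_0 = -33129/29750; P4 = a_4 + q1*a_3 + q2*a_2 + q3*a_1 = 486/14875; P5 = a_5 + q1*a_4 + q2*a_3 + q3*a_2 = 729/371875.


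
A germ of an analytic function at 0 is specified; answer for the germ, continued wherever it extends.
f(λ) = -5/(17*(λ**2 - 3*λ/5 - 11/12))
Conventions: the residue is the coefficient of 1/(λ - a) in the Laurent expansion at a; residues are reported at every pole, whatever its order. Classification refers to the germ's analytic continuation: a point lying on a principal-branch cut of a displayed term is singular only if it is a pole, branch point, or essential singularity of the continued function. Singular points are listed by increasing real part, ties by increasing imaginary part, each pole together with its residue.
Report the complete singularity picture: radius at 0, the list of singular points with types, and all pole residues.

Denominator factor (λ**2 - 3*λ/5 - 11/12): discriminant 302/75, real irrational roots 3/10 + (1/30)*sqrt(906) and 3/10 - (1/30)*sqrt(906); poles of order 1, moduli 3/10 + (1/30)*sqrt(906) and -3/10 + (1/30)*sqrt(906).
The radius of convergence is the smallest modulus among the singular points: -3/10 + (1/30)*sqrt(906).
The factor λ**2 - 3*λ/5 - 11/12 splits as (λ - a)(λ - a') with a = 3/10 - (1/30)*sqrt(906), a' = 3/10 + (1/30)*sqrt(906). At the order-1 pole a set g(λ) = (λ - a)*f(λ) = [-5/17] / (λ - a').
Simple pole: residue = g(a) at a = 3/10 - (1/30)*sqrt(906), which is (25/5134)*sqrt(906).
The factor λ**2 - 3*λ/5 - 11/12 splits as (λ - a)(λ - a') with a = 3/10 + (1/30)*sqrt(906), a' = 3/10 - (1/30)*sqrt(906). At the order-1 pole a set g(λ) = (λ - a)*f(λ) = [-5/17] / (λ - a').
Simple pole: residue = g(a) at a = 3/10 + (1/30)*sqrt(906), which is -(25/5134)*sqrt(906).
List the singular points by increasing real part (a conjugate pair: the negative imaginary part first).

Radius of convergence at 0: -3/10 + (1/30)*sqrt(906).
At 3/10 - (1/30)*sqrt(906): a pole of order 1; residue (25/5134)*sqrt(906).
At 3/10 + (1/30)*sqrt(906): a pole of order 1; residue -(25/5134)*sqrt(906).
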